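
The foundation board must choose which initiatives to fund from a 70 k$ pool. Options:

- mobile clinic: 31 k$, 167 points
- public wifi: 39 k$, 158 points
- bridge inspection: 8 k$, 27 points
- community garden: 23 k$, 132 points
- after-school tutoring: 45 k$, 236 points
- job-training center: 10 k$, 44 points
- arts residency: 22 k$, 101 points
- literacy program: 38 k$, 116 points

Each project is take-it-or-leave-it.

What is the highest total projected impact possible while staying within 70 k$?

368

The ratio heuristic lands on mobile clinic + community garden + job-training center (343) but leaves 6 k$ idle.
Replace mobile clinic and job-training center with after-school tutoring: the trade gains 25 net, giving 368 at 68 k$.
Nothing else within 70 k$ beats 368.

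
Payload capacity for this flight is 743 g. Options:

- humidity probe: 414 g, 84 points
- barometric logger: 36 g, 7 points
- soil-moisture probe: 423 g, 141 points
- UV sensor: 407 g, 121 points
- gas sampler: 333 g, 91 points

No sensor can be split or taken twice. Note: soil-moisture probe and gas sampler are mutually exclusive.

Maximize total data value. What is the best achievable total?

Greedy by ratio would take barometric logger + soil-moisture probe: 459 g used, total 148.
Replace barometric logger and soil-moisture probe with UV sensor + gas sampler: the trade gains 64 net, giving 212 at 740 g.

212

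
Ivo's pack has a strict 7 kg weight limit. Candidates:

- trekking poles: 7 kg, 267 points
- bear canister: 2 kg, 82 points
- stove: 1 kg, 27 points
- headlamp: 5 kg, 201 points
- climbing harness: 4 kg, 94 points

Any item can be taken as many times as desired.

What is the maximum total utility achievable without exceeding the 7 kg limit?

283

Density check — bear canister 41.00, headlamp 40.20, trekking poles 38.14 are the best per kg.
A density-first pass picks 3×bear canister + stove — 273 at 7 kg.
Replace 2×bear canister and stove with headlamp: the trade gains 10 net, giving 283 at 7 kg.
Nothing else within 7 kg beats 283.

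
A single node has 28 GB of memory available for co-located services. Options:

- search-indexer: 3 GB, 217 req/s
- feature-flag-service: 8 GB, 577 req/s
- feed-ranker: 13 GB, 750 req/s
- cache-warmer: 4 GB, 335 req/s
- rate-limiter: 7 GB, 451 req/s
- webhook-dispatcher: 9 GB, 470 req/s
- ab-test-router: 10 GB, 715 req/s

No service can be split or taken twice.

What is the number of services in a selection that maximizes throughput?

4

The maximum throughput within 28 GB is 1960.
search-indexer + feature-flag-service + rate-limiter + ab-test-router hits 1960 at 28 GB.
Every optimal selection uses 4 services.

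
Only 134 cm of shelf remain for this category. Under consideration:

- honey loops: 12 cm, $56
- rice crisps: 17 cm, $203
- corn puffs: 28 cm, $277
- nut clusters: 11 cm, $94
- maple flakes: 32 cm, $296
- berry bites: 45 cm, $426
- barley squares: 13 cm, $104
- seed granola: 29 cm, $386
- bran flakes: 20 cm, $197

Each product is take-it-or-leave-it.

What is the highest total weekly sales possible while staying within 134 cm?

Greedy by ratio would take rice crisps + corn puffs + maple flakes + seed granola + bran flakes: 126 cm used, total 1359.
Dropping corn puffs and bran flakes frees 48 cm; slotting in nut clusters + berry bites (56 cm) lifts the total to 1405 at 134 cm.

1405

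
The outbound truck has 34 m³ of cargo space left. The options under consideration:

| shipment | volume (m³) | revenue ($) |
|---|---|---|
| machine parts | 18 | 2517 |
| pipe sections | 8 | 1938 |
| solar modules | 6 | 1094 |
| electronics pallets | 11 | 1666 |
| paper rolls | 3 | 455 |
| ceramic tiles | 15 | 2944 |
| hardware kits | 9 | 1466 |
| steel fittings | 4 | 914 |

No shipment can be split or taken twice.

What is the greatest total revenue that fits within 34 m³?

Taking pipe sections + solar modules + ceramic tiles + steel fittings: 33 m³ used, 6890 in revenue.

6890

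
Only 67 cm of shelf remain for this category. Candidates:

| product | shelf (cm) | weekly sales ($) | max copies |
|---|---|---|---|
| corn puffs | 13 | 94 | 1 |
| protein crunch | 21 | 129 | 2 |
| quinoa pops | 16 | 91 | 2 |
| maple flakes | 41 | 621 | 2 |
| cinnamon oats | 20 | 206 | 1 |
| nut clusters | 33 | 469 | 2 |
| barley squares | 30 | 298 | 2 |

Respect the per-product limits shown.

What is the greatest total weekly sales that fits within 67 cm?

Ranking by ratio (weekly sales/cm): maple flakes 15.15, nut clusters 14.21, cinnamon oats 10.30, barley squares 9.93.
The ratio heuristic lands on maple flakes + cinnamon oats (827) but leaves 6 cm idle.
The 61 cm tied up in maple flakes and cinnamon oats is better spent on 2×nut clusters — total rises to 938 (66 cm).
Nothing else within 67 cm beats 938.

938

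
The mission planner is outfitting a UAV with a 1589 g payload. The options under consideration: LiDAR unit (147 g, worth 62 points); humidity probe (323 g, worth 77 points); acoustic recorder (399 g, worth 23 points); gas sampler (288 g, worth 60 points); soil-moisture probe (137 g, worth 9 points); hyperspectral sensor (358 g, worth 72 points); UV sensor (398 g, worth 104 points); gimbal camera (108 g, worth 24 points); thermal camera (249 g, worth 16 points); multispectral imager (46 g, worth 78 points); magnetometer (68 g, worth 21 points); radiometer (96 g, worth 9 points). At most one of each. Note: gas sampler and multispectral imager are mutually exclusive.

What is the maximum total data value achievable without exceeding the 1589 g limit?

447

Ranking by ratio (data value/g): multispectral imager 1.70, LiDAR unit 0.42, magnetometer 0.31, UV sensor 0.26.
LiDAR unit + humidity probe + soil-moisture probe + hyperspectral sensor + UV sensor + gimbal camera + multispectral imager + magnetometer uses 1585 of the 1589 g and totals 447.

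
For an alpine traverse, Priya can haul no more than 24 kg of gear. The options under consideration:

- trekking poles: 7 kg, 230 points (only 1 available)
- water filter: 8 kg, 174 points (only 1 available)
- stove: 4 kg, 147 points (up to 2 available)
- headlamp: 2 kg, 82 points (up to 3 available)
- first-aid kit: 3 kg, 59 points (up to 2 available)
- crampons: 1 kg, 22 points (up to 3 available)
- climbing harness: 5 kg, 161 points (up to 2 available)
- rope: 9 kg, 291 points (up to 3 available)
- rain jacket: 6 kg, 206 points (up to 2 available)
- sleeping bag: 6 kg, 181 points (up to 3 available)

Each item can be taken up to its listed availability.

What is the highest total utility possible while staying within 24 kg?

870

Taking the top-ratio items first gives 2×stove + 3×headlamp + 3×crampons + rain jacket for 812 (23 kg).
Dropping headlamp and 3×crampons frees 5 kg; slotting in rain jacket (6 kg) lifts the total to 870 at 24 kg.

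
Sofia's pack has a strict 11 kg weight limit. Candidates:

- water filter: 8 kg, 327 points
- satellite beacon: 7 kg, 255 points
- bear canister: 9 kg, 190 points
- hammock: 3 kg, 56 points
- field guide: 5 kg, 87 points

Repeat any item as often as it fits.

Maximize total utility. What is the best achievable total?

383

Taking water filter + hammock: 11 kg used, 383 in utility.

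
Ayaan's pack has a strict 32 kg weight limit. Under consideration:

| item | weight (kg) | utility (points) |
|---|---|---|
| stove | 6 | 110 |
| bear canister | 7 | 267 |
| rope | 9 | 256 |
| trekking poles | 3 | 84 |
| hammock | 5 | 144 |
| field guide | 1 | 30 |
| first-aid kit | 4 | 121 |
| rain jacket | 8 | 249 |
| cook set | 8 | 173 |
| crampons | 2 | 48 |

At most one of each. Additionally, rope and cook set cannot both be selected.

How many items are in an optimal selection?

6

The maximum utility within 32 kg is 1007.
For example bear canister + rope + trekking poles + field guide + first-aid kit + rain jacket achieves it, using 32 kg.
Any selection reaching 1007 contains exactly 6 items.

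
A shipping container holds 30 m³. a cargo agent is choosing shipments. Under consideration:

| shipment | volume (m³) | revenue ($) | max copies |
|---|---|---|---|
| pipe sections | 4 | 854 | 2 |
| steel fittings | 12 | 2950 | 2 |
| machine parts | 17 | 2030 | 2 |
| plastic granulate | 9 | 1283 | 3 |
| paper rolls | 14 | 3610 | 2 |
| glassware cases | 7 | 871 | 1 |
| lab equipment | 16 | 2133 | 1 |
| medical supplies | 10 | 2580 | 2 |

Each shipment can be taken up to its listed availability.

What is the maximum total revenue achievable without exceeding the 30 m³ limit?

7414

A density-first pass picks 2×pipe sections + 2×medical supplies — 6868 at 28 m³.
Replace pipe sections and 2×medical supplies with steel fittings + paper rolls: the trade gains 546 net, giving 7414 at 30 m³.
Every other selection either busts 30 m³ or exceeds an availability limit or fails to beat 7414.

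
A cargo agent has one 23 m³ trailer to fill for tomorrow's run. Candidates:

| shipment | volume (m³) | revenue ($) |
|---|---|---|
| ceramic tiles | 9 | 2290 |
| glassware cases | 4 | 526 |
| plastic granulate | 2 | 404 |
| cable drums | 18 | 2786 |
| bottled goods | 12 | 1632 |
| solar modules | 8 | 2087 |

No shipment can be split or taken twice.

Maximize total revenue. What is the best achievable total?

5307

The ratio ordering already packs tightly: ceramic tiles + glassware cases + plastic granulate + solar modules, 23 m³, 5307.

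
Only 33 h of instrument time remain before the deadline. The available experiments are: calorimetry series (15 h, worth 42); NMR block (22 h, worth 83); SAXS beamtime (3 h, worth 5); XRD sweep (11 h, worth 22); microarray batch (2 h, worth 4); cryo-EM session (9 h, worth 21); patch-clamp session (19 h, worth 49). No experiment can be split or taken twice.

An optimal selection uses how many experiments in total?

3

Best achievable expected citations is 108.
For example NMR block + microarray batch + cryo-EM session achieves it, using 33 h.
All optima have 3 experiments.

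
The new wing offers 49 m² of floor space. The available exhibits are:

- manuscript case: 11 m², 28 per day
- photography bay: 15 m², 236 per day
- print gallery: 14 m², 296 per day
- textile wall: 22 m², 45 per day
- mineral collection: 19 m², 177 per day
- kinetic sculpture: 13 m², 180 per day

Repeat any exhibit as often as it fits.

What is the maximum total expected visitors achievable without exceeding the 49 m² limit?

Density check — print gallery 21.14, photography bay 15.73, kinetic sculpture 13.85, mineral collection 9.32 are the best per m².
The ratio ordering already packs tightly: 3×print gallery, 42 m², 888.

888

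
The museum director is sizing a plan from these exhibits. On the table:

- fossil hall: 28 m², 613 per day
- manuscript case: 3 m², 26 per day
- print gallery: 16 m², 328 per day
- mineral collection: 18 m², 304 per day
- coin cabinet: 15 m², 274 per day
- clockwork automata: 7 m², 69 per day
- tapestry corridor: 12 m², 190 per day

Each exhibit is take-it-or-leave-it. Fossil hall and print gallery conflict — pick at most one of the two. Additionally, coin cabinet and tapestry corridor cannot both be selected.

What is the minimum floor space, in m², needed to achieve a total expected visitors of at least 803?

Minimise m² subject to total expected visitors ≥ 803.
Taking fossil hall + tapestry corridor gives 803 (≥ 803) for 40 m².
No combination under 40 m² hits 803.

40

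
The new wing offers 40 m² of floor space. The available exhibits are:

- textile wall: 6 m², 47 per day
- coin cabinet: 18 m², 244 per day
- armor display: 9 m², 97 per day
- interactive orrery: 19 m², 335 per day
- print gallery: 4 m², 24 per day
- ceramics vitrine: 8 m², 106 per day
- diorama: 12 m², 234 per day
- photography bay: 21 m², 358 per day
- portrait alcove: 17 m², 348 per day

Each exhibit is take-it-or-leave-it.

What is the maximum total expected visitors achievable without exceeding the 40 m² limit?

707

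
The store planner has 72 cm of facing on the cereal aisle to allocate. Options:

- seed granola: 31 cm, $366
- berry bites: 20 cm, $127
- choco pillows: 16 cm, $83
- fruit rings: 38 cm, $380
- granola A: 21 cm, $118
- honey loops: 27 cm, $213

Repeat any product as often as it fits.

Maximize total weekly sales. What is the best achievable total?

Filling by ratio: 2×seed granola for 732, with 10 cm left unused.
Replace seed granola with fruit rings: the trade gains 14 net, giving 746 at 69 cm.
Nothing else within 72 cm beats 746.

746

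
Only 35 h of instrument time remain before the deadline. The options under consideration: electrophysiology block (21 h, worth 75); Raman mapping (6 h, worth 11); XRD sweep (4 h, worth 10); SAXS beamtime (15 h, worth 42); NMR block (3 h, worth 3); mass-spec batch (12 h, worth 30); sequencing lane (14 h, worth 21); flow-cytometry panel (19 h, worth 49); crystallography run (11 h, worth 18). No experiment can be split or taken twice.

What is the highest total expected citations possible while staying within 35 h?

Taking the top-ratio experiments first gives electrophysiology block + Raman mapping + XRD sweep + NMR block for 99 (34 h).
Replace Raman mapping and XRD sweep and NMR block with mass-spec batch: the trade gains 6 net, giving 105 at 33 h.

105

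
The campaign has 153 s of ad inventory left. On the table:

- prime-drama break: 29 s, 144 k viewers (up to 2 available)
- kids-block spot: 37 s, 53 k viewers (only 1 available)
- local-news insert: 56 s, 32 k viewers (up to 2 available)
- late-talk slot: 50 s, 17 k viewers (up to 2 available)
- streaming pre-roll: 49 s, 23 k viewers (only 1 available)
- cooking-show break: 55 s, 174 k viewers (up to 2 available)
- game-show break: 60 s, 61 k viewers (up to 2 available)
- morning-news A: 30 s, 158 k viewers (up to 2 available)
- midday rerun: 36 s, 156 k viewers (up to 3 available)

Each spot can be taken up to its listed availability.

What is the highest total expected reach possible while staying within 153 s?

A density-first pass picks 2×prime-drama break + 2×morning-news A — 604 at 118 s.
Dropping 2×prime-drama break frees 58 s; slotting in cooking-show break + midday rerun (91 s) lifts the total to 646 at 151 s.
Every other selection either busts 153 s or exceeds an availability limit or fails to beat 646.

646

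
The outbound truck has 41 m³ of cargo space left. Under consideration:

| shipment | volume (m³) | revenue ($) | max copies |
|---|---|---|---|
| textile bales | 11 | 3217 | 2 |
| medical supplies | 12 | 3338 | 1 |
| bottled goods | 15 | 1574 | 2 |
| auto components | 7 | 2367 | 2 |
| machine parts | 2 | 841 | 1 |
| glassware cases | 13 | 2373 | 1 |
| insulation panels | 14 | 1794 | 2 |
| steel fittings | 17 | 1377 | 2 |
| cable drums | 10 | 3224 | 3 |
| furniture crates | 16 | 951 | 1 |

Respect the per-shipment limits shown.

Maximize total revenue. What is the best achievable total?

12994

Ranking by ratio (revenue/m³): machine parts 420.50, auto components 338.14, cable drums 322.40, textile bales 292.45.
Filling by ratio: 2×auto components + machine parts + 2×cable drums for 12023, with 5 m³ left unused.
Replace auto components with medical supplies: the trade gains 971 net, giving 12994 at 41 m³.
No other feasible combination exceeds 12994.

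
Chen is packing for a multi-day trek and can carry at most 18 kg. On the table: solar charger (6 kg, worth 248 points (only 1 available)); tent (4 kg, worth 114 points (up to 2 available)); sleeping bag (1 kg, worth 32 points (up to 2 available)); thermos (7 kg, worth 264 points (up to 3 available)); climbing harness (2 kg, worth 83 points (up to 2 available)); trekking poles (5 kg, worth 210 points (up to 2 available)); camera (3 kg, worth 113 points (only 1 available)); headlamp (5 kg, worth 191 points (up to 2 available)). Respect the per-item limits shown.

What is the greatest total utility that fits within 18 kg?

751

Taking the top-ratio items first gives sleeping bag + 2×climbing harness + 2×trekking poles + camera for 731 (18 kg).
Replace sleeping bag and climbing harness and camera with solar charger: the trade gains 20 net, giving 751 at 18 kg.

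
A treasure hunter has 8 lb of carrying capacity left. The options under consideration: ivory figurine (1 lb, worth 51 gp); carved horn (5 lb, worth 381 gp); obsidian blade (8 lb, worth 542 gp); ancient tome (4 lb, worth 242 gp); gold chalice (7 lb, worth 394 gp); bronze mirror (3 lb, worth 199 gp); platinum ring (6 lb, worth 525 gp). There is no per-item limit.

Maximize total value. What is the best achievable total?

627

By value per lb: platinum ring 87.50, carved horn 76.20, obsidian blade 67.75 lead.
The ratio ordering already packs tightly: 2×ivory figurine + platinum ring, 8 lb, 627.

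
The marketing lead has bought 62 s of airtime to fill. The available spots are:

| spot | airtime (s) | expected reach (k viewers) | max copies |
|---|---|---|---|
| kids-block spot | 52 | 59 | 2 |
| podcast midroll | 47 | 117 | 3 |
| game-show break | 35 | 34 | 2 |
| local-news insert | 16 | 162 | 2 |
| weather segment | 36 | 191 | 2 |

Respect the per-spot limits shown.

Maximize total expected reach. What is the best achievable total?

Filling by ratio: 2×local-news insert for 324, with 30 s left unused.
The 16 s tied up in local-news insert is better spent on weather segment — total rises to 353 (52 s).
Nothing else within 62 s beats 353.

353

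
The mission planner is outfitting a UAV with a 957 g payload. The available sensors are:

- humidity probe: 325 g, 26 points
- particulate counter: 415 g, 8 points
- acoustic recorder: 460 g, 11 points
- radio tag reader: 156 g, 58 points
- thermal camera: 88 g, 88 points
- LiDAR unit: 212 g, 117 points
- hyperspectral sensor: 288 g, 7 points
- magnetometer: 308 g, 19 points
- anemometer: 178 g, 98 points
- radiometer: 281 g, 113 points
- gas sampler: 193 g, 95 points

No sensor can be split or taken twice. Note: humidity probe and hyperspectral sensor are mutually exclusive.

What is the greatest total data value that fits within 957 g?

By data value per g: thermal camera 1.00, LiDAR unit 0.55, anemometer 0.55, gas sampler 0.49 lead.
Thermal camera + LiDAR unit + anemometer + radiometer + gas sampler uses 952 of the 957 g and totals 511.

511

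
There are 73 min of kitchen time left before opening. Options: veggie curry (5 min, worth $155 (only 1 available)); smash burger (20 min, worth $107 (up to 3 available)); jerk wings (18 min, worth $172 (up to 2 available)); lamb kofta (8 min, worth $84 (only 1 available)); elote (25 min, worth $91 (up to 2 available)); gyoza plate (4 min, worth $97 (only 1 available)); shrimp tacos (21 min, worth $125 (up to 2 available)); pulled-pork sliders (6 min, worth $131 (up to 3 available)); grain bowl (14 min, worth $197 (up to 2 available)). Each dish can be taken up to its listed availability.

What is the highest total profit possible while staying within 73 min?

1211

The ratio heuristic lands on veggie curry + lamb kofta + gyoza plate + 3×pulled-pork sliders + 2×grain bowl (1123) but leaves 10 min idle.
Replace lamb kofta with jerk wings: the trade gains 88 net, giving 1211 at 73 min.
No other feasible combination exceeds 1211.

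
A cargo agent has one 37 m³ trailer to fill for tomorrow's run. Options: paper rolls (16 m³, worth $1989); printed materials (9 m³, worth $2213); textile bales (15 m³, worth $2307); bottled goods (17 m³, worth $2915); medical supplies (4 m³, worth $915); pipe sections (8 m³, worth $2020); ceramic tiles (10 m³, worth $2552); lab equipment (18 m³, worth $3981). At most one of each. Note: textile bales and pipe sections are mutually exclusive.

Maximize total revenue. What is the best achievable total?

Greedy by ratio would take printed materials + medical supplies + pipe sections + ceramic tiles: 31 m³ used, total 7700.
Replace medical supplies and pipe sections with lab equipment: the trade gains 1046 net, giving 8746 at 37 m³.

8746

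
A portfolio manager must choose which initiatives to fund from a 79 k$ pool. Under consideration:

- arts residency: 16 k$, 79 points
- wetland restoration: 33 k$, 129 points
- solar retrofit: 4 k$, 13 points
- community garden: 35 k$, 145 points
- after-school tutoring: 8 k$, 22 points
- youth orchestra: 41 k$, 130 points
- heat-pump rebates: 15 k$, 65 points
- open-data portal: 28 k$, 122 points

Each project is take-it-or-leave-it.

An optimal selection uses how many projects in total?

3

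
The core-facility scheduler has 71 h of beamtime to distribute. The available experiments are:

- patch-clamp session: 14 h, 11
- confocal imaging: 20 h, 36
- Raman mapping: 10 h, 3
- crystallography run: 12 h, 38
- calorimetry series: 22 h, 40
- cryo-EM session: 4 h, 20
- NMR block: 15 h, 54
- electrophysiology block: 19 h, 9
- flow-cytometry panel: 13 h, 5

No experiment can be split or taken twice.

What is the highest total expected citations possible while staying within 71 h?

168

The ratio heuristic lands on patch-clamp session + crystallography run + calorimetry series + cryo-EM session + NMR block (163) but leaves 4 h idle.
Dropping patch-clamp session and cryo-EM session frees 18 h; slotting in confocal imaging (20 h) lifts the total to 168 at 69 h.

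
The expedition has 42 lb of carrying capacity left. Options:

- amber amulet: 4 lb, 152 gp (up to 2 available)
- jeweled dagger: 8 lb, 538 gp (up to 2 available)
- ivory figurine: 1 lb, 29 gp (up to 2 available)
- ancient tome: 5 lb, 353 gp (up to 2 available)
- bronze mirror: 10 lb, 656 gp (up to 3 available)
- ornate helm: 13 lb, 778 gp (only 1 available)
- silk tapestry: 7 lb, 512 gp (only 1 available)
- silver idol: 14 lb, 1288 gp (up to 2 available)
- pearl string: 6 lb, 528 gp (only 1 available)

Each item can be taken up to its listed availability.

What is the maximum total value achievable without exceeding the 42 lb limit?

3645

Ivory figurine + silk tapestry + 2×silver idol + pearl string uses 42 of the 42 lb and totals 3645.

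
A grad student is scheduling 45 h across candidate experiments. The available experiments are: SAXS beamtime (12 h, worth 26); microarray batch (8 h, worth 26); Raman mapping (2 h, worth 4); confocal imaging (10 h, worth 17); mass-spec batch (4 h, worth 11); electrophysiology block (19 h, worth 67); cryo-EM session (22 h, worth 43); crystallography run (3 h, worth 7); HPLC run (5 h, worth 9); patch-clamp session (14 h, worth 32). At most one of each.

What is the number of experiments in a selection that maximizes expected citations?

The maximum expected citations within 45 h is 136.
microarray batch + mass-spec batch + electrophysiology block + patch-clamp session hits 136 at 45 h.
All optima have 4 experiments.

4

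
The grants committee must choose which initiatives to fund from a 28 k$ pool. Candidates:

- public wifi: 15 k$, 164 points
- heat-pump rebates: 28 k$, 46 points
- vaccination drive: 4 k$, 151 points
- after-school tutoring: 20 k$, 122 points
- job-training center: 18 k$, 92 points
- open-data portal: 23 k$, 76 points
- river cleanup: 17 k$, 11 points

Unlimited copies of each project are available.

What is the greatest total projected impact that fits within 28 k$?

1057

Best packing: 7×vaccination drive — 28 k$, 1057 total.
Nothing else within 28 k$ beats 1057.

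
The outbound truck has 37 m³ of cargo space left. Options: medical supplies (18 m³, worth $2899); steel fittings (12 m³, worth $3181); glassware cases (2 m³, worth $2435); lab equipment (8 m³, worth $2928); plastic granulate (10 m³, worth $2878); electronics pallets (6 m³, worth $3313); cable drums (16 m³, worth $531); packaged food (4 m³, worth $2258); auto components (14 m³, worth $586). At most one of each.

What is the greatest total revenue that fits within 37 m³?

Greedy by ratio would take glassware cases + lab equipment + plastic granulate + electronics pallets + packaged food: 30 m³ used, total 13812.
Dropping plastic granulate frees 10 m³; slotting in steel fittings (12 m³) lifts the total to 14115 at 32 m³.

14115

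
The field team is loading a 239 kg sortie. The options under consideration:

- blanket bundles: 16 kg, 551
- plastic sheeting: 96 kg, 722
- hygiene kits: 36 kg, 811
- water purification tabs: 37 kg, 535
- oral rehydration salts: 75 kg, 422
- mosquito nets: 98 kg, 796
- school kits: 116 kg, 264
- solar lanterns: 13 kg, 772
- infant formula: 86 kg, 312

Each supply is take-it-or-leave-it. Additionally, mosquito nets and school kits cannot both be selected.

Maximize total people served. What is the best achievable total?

3465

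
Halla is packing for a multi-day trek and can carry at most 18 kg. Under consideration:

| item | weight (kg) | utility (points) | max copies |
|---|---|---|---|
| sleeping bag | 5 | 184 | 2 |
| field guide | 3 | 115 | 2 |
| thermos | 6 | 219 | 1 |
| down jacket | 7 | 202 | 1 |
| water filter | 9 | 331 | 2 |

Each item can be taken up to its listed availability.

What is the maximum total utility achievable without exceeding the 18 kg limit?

By utility per kg: field guide 38.33, sleeping bag 36.80, water filter 36.78 lead.
Taking the top-ratio items first gives 2×sleeping bag + 2×field guide for 598 (16 kg).
The 13 kg tied up in 2×sleeping bag and field guide is better spent on thermos + water filter — total rises to 665 (18 kg).
No other feasible combination exceeds 665.

665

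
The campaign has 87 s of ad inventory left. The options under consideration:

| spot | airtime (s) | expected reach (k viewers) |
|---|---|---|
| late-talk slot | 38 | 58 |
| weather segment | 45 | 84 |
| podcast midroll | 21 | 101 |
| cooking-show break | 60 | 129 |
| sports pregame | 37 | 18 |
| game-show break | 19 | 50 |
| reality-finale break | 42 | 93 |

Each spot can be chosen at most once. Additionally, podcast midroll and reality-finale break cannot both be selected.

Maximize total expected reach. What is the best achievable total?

235

Weather segment + podcast midroll + game-show break uses 85 of the 87 s and totals 235.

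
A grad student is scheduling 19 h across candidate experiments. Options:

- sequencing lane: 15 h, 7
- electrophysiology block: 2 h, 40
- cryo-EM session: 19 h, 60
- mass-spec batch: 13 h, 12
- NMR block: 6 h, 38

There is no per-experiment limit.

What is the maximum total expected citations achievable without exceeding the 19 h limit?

360

By expected citations per h: electrophysiology block 20.00, NMR block 6.33, cryo-EM session 3.16 lead.
Taking 9×electrophysiology block: 18 h used, 360 in expected citations.
Every other selection either busts 19 h or fails to beat 360.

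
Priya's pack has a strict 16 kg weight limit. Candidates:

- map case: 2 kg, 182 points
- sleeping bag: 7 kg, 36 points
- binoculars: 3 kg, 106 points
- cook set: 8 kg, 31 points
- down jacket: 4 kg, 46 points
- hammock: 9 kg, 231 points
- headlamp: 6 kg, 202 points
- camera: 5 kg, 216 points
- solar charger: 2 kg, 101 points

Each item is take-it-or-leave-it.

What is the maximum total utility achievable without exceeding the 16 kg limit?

Taking the top-ratio items first gives map case + binoculars + down jacket + camera + solar charger for 651 (16 kg).
The 6 kg tied up in down jacket and solar charger is better spent on headlamp — total rises to 706 (16 kg).
The closest alternative, map case + headlamp + camera + solar charger, reaches only 701.

706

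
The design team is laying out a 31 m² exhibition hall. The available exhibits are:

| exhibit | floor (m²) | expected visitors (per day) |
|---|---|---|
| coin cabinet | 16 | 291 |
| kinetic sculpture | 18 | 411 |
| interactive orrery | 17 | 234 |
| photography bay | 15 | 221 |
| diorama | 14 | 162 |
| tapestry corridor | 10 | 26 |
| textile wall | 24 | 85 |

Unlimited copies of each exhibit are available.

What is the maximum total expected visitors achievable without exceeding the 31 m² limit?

512

Greedy by ratio would take kinetic sculpture + tapestry corridor: 28 m² used, total 437.
Replace kinetic sculpture and tapestry corridor with coin cabinet + photography bay: the trade gains 75 net, giving 512 at 31 m².
Nothing else within 31 m² beats 512.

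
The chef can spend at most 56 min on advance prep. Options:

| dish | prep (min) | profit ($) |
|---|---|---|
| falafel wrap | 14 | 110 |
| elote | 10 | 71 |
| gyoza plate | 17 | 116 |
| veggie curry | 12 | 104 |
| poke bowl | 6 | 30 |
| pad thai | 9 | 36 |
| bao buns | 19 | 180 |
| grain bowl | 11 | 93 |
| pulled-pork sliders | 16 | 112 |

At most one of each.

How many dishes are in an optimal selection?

4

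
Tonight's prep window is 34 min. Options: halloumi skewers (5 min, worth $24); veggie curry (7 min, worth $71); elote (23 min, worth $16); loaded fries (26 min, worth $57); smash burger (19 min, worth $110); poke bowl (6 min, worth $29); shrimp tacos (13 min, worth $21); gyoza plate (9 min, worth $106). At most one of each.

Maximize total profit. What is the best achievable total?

245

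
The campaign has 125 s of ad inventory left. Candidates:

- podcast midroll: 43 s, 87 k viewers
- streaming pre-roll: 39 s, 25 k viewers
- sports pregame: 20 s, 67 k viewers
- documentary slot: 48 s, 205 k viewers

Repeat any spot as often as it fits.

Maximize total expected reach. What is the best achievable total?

Best packing: sports pregame + 2×documentary slot — 116 s, 477 total.
No other feasible combination exceeds 477.

477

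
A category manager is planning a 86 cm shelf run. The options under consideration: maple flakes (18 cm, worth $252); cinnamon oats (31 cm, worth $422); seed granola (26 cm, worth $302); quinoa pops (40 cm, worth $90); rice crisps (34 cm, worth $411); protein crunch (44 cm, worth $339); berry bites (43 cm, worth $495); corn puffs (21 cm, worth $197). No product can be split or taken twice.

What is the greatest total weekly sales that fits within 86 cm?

1085

Taking maple flakes + cinnamon oats + rice crisps: 83 cm used, 1085 in weekly sales.
Every other selection either busts 86 cm or fails to beat 1085.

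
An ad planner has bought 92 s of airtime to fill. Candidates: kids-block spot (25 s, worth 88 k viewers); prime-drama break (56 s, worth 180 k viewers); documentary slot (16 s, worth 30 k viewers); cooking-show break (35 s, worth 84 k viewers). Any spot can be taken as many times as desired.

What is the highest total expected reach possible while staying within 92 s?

Taking 3×kids-block spot + documentary slot: 91 s used, 294 in expected reach.
Nothing else within 92 s beats 294.

294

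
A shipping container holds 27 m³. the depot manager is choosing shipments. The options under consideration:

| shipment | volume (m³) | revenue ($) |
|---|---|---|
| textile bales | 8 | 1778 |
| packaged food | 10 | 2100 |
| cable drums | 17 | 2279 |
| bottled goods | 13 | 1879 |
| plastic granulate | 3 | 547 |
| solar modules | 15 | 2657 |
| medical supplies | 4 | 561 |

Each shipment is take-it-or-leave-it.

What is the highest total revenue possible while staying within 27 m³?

By revenue per m³: textile bales 222.25, packaged food 210.00, plastic granulate 182.33 lead.
The ratio heuristic lands on textile bales + packaged food + plastic granulate + medical supplies (4986) but leaves 2 m³ idle.
The 13 m³ tied up in packaged food and plastic granulate is better spent on solar modules — total rises to 4996 (27 m³).
No other feasible combination exceeds 4996.

4996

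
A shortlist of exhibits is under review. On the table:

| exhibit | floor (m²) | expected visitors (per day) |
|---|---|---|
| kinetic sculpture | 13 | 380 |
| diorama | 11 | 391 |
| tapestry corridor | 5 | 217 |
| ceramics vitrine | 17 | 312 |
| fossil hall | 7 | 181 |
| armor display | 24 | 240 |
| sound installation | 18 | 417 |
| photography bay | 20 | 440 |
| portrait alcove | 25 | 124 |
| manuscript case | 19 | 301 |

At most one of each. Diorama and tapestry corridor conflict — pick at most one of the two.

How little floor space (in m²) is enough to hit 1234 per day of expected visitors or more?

Look for the lowest-floor combination reaching 1234.
Taking kinetic sculpture + diorama + ceramics vitrine + fossil hall gives 1264 (≥ 1234) for 48 m².
Any bundle with less than 48 m² falls short of 1234.

48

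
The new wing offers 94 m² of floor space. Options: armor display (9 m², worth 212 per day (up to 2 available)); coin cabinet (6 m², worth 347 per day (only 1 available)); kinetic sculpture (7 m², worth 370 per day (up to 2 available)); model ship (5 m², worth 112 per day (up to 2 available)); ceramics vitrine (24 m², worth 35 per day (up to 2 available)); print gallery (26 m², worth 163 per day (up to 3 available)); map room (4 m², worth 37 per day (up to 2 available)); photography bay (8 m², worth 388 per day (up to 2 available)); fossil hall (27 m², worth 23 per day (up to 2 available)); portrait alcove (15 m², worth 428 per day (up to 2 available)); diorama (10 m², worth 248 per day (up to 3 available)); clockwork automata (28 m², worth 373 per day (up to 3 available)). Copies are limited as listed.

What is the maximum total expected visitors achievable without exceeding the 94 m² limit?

3391

Density check — coin cabinet 57.83, kinetic sculpture 52.86, photography bay 48.50, portrait alcove 28.53 are the best per m².
A density-first pass picks coin cabinet + 2×kinetic sculpture + model ship + 2×photography bay + 2×portrait alcove + 2×diorama — 3327 at 91 m².
The 15 m² tied up in model ship and diorama is better spent on 2×armor display — total rises to 3391 (94 m²).
No other feasible combination exceeds 3391.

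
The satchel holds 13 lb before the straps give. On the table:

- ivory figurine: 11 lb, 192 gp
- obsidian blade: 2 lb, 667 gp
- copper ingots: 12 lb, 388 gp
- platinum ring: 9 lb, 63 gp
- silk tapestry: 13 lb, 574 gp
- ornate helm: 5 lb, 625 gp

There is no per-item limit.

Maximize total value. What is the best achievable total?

4002

Density check — obsidian blade 333.50, ornate helm 125.00, silk tapestry 44.15 are the best per lb.
6×obsidian blade uses 12 of the 13 lb and totals 4002.
Nothing else within 13 lb beats 4002.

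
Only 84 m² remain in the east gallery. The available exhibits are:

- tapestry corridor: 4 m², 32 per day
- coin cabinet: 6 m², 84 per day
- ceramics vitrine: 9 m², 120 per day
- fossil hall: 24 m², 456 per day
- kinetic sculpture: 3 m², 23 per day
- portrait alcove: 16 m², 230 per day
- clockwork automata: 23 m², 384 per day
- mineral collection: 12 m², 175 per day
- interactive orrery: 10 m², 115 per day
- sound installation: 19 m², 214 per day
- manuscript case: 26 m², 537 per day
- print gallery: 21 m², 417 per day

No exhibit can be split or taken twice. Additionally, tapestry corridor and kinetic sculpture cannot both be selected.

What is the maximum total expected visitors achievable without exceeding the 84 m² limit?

Ranking by ratio (expected visitors/m²): manuscript case 20.65, print gallery 19.86, fossil hall 19.00, clockwork automata 16.70.
Taking fossil hall + mineral collection + manuscript case + print gallery: 83 m² used, 1585 in expected visitors.

1585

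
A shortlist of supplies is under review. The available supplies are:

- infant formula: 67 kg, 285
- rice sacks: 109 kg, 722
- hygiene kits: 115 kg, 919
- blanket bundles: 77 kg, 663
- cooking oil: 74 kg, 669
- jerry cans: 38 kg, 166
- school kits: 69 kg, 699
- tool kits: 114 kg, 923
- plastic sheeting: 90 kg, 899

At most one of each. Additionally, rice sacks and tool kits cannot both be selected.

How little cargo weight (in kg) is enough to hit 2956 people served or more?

Need the lightest bundle worth ≥ 2956.
rice sacks + cooking oil + school kits + plastic sheeting reaches 2989 using 342 kg.
Any bundle with less than 342 kg falls short of 2956.

342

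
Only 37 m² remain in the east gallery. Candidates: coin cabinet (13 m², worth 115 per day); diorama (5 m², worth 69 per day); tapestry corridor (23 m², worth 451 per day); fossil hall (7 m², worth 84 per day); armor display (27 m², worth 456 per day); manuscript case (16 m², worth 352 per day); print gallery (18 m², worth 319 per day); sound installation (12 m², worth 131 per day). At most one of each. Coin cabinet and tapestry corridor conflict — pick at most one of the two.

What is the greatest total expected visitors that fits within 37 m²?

671

Best packing: manuscript case + print gallery — 34 m², 671 total.
Next best is diorama + tapestry corridor + fossil hall at 604 (35 m²) — short by 67.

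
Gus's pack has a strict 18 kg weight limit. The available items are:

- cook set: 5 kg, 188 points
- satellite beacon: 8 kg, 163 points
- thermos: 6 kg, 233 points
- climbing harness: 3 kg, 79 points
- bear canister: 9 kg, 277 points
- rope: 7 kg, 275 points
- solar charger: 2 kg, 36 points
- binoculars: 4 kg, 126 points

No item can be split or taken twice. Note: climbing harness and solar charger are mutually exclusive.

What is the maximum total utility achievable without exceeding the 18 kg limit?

696

By utility per kg: rope 39.29, thermos 38.83, cook set 37.60 lead.
The ratio ordering already packs tightly: cook set + thermos + rope, 18 kg, 696.
The closest alternative, thermos + rope + binoculars, reaches only 634.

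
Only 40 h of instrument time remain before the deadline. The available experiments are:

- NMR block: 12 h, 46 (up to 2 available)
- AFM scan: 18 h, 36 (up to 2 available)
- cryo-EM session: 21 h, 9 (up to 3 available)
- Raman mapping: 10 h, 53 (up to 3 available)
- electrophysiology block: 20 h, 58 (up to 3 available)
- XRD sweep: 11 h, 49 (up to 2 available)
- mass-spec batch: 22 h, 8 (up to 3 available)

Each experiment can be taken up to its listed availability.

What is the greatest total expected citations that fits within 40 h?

164

Density check — Raman mapping 5.30, XRD sweep 4.45, NMR block 3.83 are the best per h.
A density-first pass picks 3×Raman mapping — 159 at 30 h.
Replace Raman mapping with electrophysiology block: the trade gains 5 net, giving 164 at 40 h.
No other feasible combination exceeds 164.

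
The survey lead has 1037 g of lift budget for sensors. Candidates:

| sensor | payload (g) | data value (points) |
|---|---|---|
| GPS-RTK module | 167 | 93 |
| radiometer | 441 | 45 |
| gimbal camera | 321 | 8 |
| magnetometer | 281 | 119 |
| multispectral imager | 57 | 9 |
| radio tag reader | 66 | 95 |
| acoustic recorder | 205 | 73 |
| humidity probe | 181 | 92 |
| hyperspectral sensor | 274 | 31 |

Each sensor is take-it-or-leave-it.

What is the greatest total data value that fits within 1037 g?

By data value per g: radio tag reader 1.44, GPS-RTK module 0.56, humidity probe 0.51, magnetometer 0.42 lead.
GPS-RTK module + magnetometer + multispectral imager + radio tag reader + acoustic recorder + humidity probe uses 957 of the 1037 g and totals 481.
An exhaustive check of the 512 subsets confirms 481.

481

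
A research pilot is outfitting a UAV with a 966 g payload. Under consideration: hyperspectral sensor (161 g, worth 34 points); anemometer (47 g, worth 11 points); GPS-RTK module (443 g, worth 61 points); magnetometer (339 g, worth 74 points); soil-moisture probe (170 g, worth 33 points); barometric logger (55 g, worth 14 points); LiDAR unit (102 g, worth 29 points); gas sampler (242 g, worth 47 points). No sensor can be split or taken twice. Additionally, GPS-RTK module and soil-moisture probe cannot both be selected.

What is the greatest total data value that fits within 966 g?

209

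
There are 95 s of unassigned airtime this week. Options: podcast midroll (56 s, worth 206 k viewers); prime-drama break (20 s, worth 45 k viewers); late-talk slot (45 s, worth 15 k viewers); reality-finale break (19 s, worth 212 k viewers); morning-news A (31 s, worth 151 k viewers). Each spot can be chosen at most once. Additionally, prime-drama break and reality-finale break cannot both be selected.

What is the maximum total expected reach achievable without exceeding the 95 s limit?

418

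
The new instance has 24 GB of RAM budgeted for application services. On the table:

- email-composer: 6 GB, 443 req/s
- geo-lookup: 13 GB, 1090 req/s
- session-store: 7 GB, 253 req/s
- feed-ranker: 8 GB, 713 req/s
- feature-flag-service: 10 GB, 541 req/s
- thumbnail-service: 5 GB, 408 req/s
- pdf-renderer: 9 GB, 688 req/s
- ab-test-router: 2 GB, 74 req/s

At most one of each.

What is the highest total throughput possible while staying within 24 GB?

Filling by ratio: geo-lookup + feed-ranker + ab-test-router for 1877, with 1 GB left unused.
Dropping feed-ranker and ab-test-router frees 10 GB; slotting in email-composer + thumbnail-service (11 GB) lifts the total to 1941 at 24 GB.
No other feasible combination exceeds 1941.

1941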